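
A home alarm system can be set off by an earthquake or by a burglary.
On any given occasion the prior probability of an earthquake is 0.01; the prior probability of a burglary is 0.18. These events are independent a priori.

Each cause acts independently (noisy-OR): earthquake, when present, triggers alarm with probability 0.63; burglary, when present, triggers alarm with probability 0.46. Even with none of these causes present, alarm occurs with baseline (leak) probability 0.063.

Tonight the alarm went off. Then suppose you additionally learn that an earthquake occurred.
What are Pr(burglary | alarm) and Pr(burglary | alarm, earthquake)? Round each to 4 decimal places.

Pr(burglary | alarm) ≈ 0.6130; Pr(burglary | alarm, earthquake) ≈ 0.2145

Under noisy-OR, P(alarm | causes) = 1 − (1−0.063)·∏(1−qᵢ) over the active causes.
P(alarm) = 0.063·0.99·0.82 + 0.49402·0.99·0.18 + 0.65331·0.01·0.82 + 0.812787·0.01·0.18 = 0.051143 + 0.088034 + 0.005357 + 0.001463 = 0.145997
Restricting to configurations with burglary present: 0.088034 + 0.001463 = 0.089497.
So P(burglary | alarm) = 0.089497/0.145997 ≈ 0.6130.

Now also conditioning on earthquake=true:
P(alarm | earthquake) = 0.65331*0.82 + 0.812787*0.18 = 0.535714 + 0.146302 = 0.682016
Restricting to configurations with burglary present: 0.812787*0.18 = 0.146302.
So P(burglary | alarm, earthquake) = 0.146302/0.682016 ≈ 0.2145.
The drop from 0.6130 to 0.2145 is the explaining-away (discounting) effect.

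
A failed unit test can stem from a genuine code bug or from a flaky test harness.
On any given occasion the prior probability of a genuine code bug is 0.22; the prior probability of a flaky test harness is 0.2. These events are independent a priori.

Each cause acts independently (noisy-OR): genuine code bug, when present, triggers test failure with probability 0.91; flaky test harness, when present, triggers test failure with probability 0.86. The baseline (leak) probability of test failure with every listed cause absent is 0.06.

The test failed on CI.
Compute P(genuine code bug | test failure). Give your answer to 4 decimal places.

P(genuine code bug | test failure) ≈ 0.5420

Under noisy-OR, P(test failure | causes) = 1 − (1−0.06)·∏(1−qᵢ) over the active causes.
P(test failure) = 0.06×0.78×0.8 + 0.8684×0.78×0.2 + 0.9154×0.22×0.8 + 0.988156×0.22×0.2 = 0.037440 + 0.135470 + 0.161110 + 0.043479 = 0.377499
The genuine code bug-present share is 0.161110 + 0.043479 = 0.204589.
So P(genuine code bug | test failure) = 0.204589/0.377499 ≈ 0.5420.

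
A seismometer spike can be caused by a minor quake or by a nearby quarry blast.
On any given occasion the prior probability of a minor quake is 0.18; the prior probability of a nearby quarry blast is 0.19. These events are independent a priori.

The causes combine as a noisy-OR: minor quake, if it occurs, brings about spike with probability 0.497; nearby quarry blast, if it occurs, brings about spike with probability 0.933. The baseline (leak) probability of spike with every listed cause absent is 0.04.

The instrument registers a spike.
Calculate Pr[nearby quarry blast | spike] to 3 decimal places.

Under noisy-OR, P(spike | causes) = 1 − (1−0.04)·∏(1−qᵢ) over the active causes.
P(spike) = 0.04·0.82·0.81 + 0.93568·0.82·0.19 + 0.51712·0.18·0.81 + 0.967647·0.18·0.19 = 0.026568 + 0.145779 + 0.075396 + 0.033094 = 0.280837
The nearby quarry blast-present share is 0.145779 + 0.033094 = 0.178873.
P(nearby quarry blast | spike) = 0.178873 / 0.280837 ≈ 0.637

Pr[nearby quarry blast | spike] ≈ 0.637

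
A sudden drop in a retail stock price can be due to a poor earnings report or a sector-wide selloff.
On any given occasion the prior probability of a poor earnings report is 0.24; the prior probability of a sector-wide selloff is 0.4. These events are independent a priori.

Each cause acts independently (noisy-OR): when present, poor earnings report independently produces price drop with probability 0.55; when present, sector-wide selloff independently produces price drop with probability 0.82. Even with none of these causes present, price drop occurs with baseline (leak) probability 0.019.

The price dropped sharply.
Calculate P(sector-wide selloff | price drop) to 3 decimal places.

Under noisy-OR, P(price drop | causes) = 1 − (1−0.019)·∏(1−qᵢ) over the active causes.
P(price drop) = 0.019·0.76·0.6 + 0.82342·0.76·0.4 + 0.55855·0.24·0.6 + 0.920539·0.24·0.4 = 0.008664 + 0.250320 + 0.080431 + 0.088372 = 0.427787
Restricting to configurations with sector-wide selloff present: 0.250320 + 0.088372 = 0.338692.
P(sector-wide selloff | price drop) = 0.338692 / 0.427787 ≈ 0.792

P(sector-wide selloff | price drop) ≈ 0.792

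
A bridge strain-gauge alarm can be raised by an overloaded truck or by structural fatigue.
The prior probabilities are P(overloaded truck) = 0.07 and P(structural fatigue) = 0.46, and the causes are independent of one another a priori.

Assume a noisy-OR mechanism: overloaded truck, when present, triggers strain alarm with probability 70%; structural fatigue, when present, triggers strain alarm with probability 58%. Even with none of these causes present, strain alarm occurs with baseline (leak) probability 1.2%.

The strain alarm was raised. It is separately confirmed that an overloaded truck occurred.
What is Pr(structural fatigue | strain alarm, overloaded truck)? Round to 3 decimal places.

Pr(structural fatigue | strain alarm, overloaded truck) ≈ 0.515

Under noisy-OR, P(strain alarm | causes) = 1 − (1−0.012)·∏(1−qᵢ) over the active causes.
P(strain alarm | overloaded truck) = 0.7036*0.54 + 0.875512*0.46 = 0.379944 + 0.402736 = 0.782680
Of this, 0.402736 comes from 0.875512*0.46 (the structural fatigue=true cases).
So P(structural fatigue | strain alarm, overloaded truck) = 0.402736/0.782680 ≈ 0.515.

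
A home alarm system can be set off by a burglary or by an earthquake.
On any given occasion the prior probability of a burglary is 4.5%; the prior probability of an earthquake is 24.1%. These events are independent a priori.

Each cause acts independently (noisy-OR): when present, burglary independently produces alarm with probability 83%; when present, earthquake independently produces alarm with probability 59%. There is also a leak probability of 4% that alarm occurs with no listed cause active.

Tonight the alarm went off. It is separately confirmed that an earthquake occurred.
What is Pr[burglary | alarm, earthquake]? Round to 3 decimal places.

Under noisy-OR, P(alarm | causes) = 1 − (1−0.04)·∏(1−qᵢ) over the active causes.
Sum P(alarm|·) weighted by the priors over both values of burglary:
  P(alarm | earthquake) = 0.6064×0.955 + 0.933088×0.045
        = 0.579112 + 0.041989 = 0.621101
The terms with burglary present sum to 0.041989, so
  P(burglary | alarm, earthquake) = 0.041989 / 0.621101 ≈ 0.068

Pr[burglary | alarm, earthquake] ≈ 0.068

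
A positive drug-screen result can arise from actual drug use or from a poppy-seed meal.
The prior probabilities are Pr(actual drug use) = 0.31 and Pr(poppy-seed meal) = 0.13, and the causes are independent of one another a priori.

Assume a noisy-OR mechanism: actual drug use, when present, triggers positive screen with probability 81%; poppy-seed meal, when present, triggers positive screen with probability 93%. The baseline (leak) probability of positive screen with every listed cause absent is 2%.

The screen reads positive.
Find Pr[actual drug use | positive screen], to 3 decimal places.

Pr[actual drug use | positive screen] ≈ 0.731

Under noisy-OR, P(positive screen | causes) = 1 − (1−0.02)·∏(1−qᵢ) over the active causes.
P(positive screen) = 0.02×0.69×0.87 + 0.9314×0.69×0.13 + 0.8138×0.31×0.87 + 0.986966×0.31×0.13 = 0.012006 + 0.083547 + 0.219482 + 0.039775 = 0.354810
Of this, 0.259257 comes from 0.219482 + 0.039775 (the actual drug use=true cases).
Hence the posterior is 0.259257/0.354810 ≈ 0.731.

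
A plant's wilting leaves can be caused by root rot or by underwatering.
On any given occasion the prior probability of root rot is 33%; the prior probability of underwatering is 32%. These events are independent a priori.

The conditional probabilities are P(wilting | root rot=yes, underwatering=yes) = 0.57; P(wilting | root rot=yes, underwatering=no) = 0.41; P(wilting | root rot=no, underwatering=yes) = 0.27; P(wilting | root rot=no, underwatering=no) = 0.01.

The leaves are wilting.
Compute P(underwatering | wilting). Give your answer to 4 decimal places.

P(underwatering | wilting) ≈ 0.5501

P(wilting) = 0.01·0.67·0.68 + 0.27·0.67·0.32 + 0.41·0.33·0.68 + 0.57·0.33·0.32 = 0.004556 + 0.057888 + 0.092004 + 0.060192 = 0.214640
The underwatering-present share is 0.057888 + 0.060192 = 0.118080.
Hence the posterior is 0.118080/0.214640 ≈ 0.5501.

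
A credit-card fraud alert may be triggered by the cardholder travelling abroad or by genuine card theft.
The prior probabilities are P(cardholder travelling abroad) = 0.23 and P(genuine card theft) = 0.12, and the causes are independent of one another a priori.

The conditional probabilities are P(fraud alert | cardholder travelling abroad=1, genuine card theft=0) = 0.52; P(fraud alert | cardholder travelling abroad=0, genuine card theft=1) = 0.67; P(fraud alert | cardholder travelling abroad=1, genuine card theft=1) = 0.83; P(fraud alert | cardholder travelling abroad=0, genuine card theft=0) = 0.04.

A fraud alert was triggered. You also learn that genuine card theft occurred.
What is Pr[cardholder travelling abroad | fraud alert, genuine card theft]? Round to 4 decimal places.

Weight on cardholder travelling abroad=true, given the evidence: 0.83*0.23 = 0.190900
Normalizer over all consistent configurations: 0.67*0.77 + 0.83*0.23 = 0.706800
Posterior = 0.190900 / 0.706800 ≈ 0.2701

Pr[cardholder travelling abroad | fraud alert, genuine card theft] ≈ 0.2701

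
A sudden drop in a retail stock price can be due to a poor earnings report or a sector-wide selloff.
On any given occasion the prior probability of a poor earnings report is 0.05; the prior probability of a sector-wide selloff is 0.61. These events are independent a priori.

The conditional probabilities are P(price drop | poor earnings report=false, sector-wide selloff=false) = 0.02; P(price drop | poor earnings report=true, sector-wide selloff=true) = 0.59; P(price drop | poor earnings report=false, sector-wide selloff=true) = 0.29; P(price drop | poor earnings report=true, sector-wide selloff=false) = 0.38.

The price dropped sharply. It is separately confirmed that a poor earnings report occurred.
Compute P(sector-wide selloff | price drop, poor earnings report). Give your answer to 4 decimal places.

For the numerator, keep only sector-wide selloff=true terms: 0.59·0.61 = 0.359900
Denominator P(price drop | poor earnings report): 0.38·0.39 + 0.59·0.61 = 0.508100
Posterior = 0.359900 / 0.508100 ≈ 0.7083

P(sector-wide selloff | price drop, poor earnings report) ≈ 0.7083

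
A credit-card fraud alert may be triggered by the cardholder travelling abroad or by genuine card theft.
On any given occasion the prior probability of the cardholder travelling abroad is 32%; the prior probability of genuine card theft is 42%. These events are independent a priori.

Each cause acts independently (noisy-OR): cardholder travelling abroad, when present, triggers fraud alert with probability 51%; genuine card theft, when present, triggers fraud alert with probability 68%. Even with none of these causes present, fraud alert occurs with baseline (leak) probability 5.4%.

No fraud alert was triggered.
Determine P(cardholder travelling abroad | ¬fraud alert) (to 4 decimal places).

Under noisy-OR, P(fraud alert | causes) = 1 − (1−0.054)·∏(1−qᵢ) over the active causes.
Weight on cardholder travelling abroad=true, given the evidence: 0.086033 + 0.019936 = 0.105969
Denominator P(¬fraud alert): 0.946×0.68×0.58 + 0.30272×0.68×0.42 + 0.46354×0.32×0.58 + 0.148333×0.32×0.42 = 0.565528
P(cardholder travelling abroad | ¬fraud alert) = 0.105969/0.565528 ≈ 0.1874

P(cardholder travelling abroad | ¬fraud alert) ≈ 0.1874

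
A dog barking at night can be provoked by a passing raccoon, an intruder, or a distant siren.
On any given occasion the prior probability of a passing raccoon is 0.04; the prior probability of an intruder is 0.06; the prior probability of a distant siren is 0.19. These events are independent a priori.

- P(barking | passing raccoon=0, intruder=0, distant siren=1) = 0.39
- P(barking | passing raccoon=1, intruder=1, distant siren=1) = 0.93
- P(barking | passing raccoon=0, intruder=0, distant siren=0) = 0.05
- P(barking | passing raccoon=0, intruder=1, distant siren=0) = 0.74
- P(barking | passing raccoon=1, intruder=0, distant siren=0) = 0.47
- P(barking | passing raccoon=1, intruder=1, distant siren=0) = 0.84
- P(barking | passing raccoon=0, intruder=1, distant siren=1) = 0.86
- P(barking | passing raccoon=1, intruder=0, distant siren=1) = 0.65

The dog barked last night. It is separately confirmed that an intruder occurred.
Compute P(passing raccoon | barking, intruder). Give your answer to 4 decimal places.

Numerator (weight on configurations with passing raccoon): 0.027216 + 0.007068 = 0.034284
Denominator P(barking | intruder): 0.74*0.96*0.81 + 0.86*0.96*0.19 + 0.84*0.04*0.81 + 0.93*0.04*0.19 = 0.766572
P(passing raccoon | barking, intruder) = 0.034284/0.766572 ≈ 0.0447

P(passing raccoon | barking, intruder) ≈ 0.0447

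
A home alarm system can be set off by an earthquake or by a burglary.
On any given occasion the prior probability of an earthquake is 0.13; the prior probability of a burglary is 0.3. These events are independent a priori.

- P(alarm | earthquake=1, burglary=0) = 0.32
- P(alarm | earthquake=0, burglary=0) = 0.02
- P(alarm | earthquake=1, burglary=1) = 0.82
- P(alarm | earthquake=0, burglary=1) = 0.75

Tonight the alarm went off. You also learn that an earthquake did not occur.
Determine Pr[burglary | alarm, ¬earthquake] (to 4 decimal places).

P(alarm | ¬earthquake) = 0.02×0.7 + 0.75×0.3 = 0.014000 + 0.225000 = 0.239000
Of this, 0.225000 comes from 0.75×0.3 (the burglary=true cases).
P(burglary | alarm, ¬earthquake) = 0.225000 / 0.239000 ≈ 0.9414

Pr[burglary | alarm, ¬earthquake] ≈ 0.9414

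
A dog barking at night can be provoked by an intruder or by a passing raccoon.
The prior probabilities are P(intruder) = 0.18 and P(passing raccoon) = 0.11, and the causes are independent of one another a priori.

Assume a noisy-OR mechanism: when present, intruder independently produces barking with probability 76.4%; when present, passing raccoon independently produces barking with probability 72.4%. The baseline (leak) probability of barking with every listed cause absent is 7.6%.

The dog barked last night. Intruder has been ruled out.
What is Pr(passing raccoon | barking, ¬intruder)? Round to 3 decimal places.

Pr(passing raccoon | barking, ¬intruder) ≈ 0.548

Under noisy-OR, P(barking | causes) = 1 − (1−0.076)·∏(1−qᵢ) over the active causes.
Enumerate both values of passing raccoon and weight by the priors:
  P(barking | ¬intruder) = 0.076·0.89 + 0.744976·0.11
        = 0.067640 + 0.081947 = 0.149587
Configurations with passing raccoon contribute 0.081947, so
  P(passing raccoon | barking, ¬intruder) = 0.081947 / 0.149587 ≈ 0.548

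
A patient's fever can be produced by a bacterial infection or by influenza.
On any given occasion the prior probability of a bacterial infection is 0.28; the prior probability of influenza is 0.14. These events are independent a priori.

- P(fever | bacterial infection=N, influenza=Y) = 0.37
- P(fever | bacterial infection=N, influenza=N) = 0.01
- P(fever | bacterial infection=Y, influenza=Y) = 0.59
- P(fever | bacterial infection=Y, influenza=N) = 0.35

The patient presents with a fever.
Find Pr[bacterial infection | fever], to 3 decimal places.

Weight on bacterial infection=true, given the evidence: 0.084280 + 0.023128 = 0.107408
Denominator P(fever): 0.01·0.72·0.86 + 0.37·0.72·0.14 + 0.35·0.28·0.86 + 0.59·0.28·0.14 = 0.150896
Posterior = 0.107408 / 0.150896 ≈ 0.712

Pr[bacterial infection | fever] ≈ 0.712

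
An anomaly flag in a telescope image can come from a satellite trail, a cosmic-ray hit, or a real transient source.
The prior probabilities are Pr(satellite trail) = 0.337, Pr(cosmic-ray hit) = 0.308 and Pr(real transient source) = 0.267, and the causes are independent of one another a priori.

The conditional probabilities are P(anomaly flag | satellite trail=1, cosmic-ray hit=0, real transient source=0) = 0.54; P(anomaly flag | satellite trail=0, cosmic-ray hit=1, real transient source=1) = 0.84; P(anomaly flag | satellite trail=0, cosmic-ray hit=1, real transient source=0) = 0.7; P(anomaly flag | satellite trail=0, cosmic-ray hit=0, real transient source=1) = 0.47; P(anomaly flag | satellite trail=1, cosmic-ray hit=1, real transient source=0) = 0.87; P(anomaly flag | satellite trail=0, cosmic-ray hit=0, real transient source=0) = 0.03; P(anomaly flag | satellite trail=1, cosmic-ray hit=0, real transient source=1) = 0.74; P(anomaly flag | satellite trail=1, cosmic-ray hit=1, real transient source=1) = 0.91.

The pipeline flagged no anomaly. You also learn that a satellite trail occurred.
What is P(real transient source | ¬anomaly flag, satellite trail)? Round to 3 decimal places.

Numerator (weight on configurations with real transient source): 0.048039 + 0.007401 = 0.055440
Normalizer over all consistent configurations: 0.46·0.692·0.733 + 0.26·0.692·0.267 + 0.13·0.308·0.733 + 0.09·0.308·0.267 = 0.318118
P(real transient source | ¬anomaly flag, satellite trail) = 0.055440/0.318118 ≈ 0.174

P(real transient source | ¬anomaly flag, satellite trail) ≈ 0.174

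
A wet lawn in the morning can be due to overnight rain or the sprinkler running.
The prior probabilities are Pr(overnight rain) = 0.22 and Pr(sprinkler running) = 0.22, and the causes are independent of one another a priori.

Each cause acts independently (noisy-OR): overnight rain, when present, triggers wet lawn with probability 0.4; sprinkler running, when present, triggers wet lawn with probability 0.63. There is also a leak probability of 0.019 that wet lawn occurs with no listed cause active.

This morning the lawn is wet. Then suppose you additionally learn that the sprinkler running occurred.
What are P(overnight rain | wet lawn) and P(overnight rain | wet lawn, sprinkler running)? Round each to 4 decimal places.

Under noisy-OR, P(wet lawn | causes) = 1 − (1−0.019)·∏(1−qᵢ) over the active causes.
Numerator (weight on configurations with overnight rain): 0.070596 + 0.037859 = 0.108455
Denominator P(wet lawn): 0.019·0.78·0.78 + 0.63703·0.78·0.22 + 0.4114·0.22·0.78 + 0.782218·0.22·0.22 = 0.229329
Posterior = 0.108455 / 0.229329 ≈ 0.4729

Now condition on the additional information:
P(wet lawn | sprinkler running) = 0.63703×0.78 + 0.782218×0.22 = 0.496883 + 0.172088 = 0.668971
Of this, 0.172088 comes from 0.782218×0.22 (the overnight rain=true cases).
P(overnight rain | wet lawn, sprinkler running) = 0.172088 / 0.668971 ≈ 0.2572
This is intercausal reasoning (explaining away): once sprinkler running accounts for the wet lawn, overnight rain becomes less likely.

P(overnight rain | wet lawn) ≈ 0.4729; P(overnight rain | wet lawn, sprinkler running) ≈ 0.2572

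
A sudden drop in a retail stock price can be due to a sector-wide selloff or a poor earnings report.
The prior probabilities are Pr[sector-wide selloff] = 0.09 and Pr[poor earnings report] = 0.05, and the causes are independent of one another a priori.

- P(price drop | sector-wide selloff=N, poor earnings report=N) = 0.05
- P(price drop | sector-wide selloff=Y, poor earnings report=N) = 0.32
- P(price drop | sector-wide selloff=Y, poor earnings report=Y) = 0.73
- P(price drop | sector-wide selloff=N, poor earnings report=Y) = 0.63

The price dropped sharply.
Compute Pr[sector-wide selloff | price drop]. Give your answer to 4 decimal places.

Sum P(price drop|·) weighted by the priors over the 4 (sector-wide selloff, poor earnings report) configurations:
  P(price drop) = 0.05·0.91·0.95 + 0.63·0.91·0.05 + 0.32·0.09·0.95 + 0.73·0.09·0.05
        = 0.043225 + 0.028665 + 0.027360 + 0.003285 = 0.102535
Keeping only the sector-wide selloff-present terms gives 0.030645, so
  P(sector-wide selloff | price drop) = 0.030645 / 0.102535 ≈ 0.2989

Pr[sector-wide selloff | price drop] ≈ 0.2989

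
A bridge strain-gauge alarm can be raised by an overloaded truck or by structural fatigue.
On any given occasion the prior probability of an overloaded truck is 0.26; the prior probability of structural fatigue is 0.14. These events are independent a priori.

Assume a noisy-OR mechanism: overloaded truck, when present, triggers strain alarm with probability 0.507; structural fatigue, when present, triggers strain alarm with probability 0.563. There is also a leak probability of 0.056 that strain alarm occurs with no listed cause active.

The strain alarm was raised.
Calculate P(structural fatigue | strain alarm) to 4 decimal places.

P(structural fatigue | strain alarm) ≈ 0.3667

Under noisy-OR, P(strain alarm | causes) = 1 − (1−0.056)·∏(1−qᵢ) over the active causes.
Numerator (weight on configurations with structural fatigue): 0.060862 + 0.028997 = 0.089859
Normalizer over all consistent configurations: 0.056*0.74*0.86 + 0.587472*0.74*0.14 + 0.534608*0.26*0.86 + 0.796624*0.26*0.14 = 0.245035
P(structural fatigue | strain alarm) = 0.089859/0.245035 ≈ 0.3667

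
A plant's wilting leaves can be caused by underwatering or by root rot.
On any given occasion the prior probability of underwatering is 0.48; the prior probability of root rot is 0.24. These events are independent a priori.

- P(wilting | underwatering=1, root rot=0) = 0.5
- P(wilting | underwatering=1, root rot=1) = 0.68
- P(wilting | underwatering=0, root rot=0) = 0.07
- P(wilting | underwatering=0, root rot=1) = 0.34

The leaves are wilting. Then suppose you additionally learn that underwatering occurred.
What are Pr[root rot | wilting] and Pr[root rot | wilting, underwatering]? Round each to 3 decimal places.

Pr[root rot | wilting] ≈ 0.365; Pr[root rot | wilting, underwatering] ≈ 0.300

Numerator (weight on configurations with root rot): 0.042432 + 0.078336 = 0.120768
Denominator P(wilting): 0.07·0.52·0.76 + 0.34·0.52·0.24 + 0.5·0.48·0.76 + 0.68·0.48·0.24 = 0.330832
Posterior = 0.120768 / 0.330832 ≈ 0.365

Now also conditioning on underwatering=true:
Sum P(wilting|·) weighted by the priors over both values of root rot:
  P(wilting | underwatering) = 0.5·0.76 + 0.68·0.24
        = 0.380000 + 0.163200 = 0.543200
The terms with root rot present sum to 0.163200, so
  P(root rot | wilting, underwatering) = 0.163200 / 0.543200 ≈ 0.300
This is intercausal reasoning (explaining away): once underwatering accounts for the wilting, root rot becomes less likely.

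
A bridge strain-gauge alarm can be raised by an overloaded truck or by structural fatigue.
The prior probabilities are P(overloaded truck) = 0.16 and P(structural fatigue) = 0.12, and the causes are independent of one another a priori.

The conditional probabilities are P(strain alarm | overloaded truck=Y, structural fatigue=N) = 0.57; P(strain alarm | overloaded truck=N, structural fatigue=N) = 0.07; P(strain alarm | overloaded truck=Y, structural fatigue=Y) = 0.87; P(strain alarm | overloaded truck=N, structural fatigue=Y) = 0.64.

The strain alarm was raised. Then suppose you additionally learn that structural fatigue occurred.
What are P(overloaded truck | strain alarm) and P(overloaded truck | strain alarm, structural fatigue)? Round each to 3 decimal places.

P(overloaded truck | strain alarm) ≈ 0.455; P(overloaded truck | strain alarm, structural fatigue) ≈ 0.206

Enumerate the 4 (overloaded truck, structural fatigue) configurations and weight by the priors:
  P(strain alarm) = 0.07·0.84·0.88 + 0.64·0.84·0.12 + 0.57·0.16·0.88 + 0.87·0.16·0.12
        = 0.051744 + 0.064512 + 0.080256 + 0.016704 = 0.213216
Keeping only the overloaded truck-present terms gives 0.096960, so
  P(overloaded truck | strain alarm) = 0.096960 / 0.213216 ≈ 0.455

With the extra evidence:
P(strain alarm | structural fatigue) = 0.64*0.84 + 0.87*0.16 = 0.537600 + 0.139200 = 0.676800
Restricting to configurations with overloaded truck present: 0.87*0.16 = 0.139200.
P(overloaded truck | strain alarm, structural fatigue) = 0.139200 / 0.676800 ≈ 0.206
— structural fatigue explains away the evidence for overloaded truck.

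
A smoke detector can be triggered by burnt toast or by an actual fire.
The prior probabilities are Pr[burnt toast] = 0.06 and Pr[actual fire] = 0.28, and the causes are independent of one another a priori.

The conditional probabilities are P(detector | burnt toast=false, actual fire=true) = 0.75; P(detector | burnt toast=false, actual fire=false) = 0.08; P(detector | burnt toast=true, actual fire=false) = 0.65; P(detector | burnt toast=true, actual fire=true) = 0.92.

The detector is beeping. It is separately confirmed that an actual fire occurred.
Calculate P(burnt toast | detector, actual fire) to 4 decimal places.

P(burnt toast | detector, actual fire) ≈ 0.0726

Numerator (weight on configurations with burnt toast): 0.92·0.06 = 0.055200
The normalizing constant is 0.75·0.94 + 0.92·0.06 = 0.760200
P(burnt toast | detector, actual fire) = 0.055200/0.760200 ≈ 0.0726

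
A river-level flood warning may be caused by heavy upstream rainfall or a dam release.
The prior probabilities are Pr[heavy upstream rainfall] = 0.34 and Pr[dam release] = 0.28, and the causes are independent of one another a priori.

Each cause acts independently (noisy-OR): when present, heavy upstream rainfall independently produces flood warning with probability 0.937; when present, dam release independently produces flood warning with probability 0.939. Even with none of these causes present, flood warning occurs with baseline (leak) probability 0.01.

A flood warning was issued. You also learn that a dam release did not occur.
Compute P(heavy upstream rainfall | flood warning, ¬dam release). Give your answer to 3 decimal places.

P(heavy upstream rainfall | flood warning, ¬dam release) ≈ 0.980

Under noisy-OR, P(flood warning | causes) = 1 − (1−0.01)·∏(1−qᵢ) over the active causes.
Weight on heavy upstream rainfall=true, given the evidence: 0.93763×0.34 = 0.318794
Denominator P(flood warning | ¬dam release): 0.01×0.66 + 0.93763×0.34 = 0.325394
P(heavy upstream rainfall | flood warning, ¬dam release) = 0.318794/0.325394 ≈ 0.980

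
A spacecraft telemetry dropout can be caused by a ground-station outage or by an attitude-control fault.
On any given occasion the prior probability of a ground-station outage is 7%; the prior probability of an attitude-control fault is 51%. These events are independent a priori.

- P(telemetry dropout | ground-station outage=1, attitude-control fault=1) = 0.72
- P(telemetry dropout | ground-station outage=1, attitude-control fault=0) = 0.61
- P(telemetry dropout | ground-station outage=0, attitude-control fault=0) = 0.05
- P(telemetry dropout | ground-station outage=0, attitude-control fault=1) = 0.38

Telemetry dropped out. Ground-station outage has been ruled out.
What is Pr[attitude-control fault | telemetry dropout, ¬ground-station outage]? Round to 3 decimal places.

P(telemetry dropout | ¬ground-station outage) = 0.05*0.49 + 0.38*0.51 = 0.024500 + 0.193800 = 0.218300
Of this, 0.193800 comes from 0.38*0.51 (the attitude-control fault=true cases).
Hence the posterior is 0.193800/0.218300 ≈ 0.888.

Pr[attitude-control fault | telemetry dropout, ¬ground-station outage] ≈ 0.888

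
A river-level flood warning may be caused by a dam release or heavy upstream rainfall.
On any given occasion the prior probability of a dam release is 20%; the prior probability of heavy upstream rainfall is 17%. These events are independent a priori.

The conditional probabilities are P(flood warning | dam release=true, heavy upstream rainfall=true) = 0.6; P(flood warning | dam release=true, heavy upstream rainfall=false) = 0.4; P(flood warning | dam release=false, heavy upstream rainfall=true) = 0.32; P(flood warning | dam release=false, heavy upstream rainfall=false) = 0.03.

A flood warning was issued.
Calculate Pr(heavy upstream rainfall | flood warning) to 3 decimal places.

For the numerator, keep only heavy upstream rainfall=true terms: 0.043520 + 0.020400 = 0.063920
Denominator P(flood warning): 0.03·0.8·0.83 + 0.32·0.8·0.17 + 0.4·0.2·0.83 + 0.6·0.2·0.17 = 0.150240
Posterior = 0.063920 / 0.150240 ≈ 0.425

Pr(heavy upstream rainfall | flood warning) ≈ 0.425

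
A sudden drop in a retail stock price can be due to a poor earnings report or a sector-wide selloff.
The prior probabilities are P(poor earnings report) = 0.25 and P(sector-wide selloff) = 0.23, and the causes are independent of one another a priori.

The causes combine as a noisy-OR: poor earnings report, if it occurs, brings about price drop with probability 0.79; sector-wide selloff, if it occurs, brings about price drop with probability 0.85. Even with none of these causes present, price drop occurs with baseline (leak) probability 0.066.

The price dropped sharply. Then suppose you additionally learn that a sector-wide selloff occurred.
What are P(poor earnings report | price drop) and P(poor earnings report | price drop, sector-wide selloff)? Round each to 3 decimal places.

P(poor earnings report | price drop) ≈ 0.530; P(poor earnings report | price drop, sector-wide selloff) ≈ 0.273

Under noisy-OR, P(price drop | causes) = 1 − (1−0.066)·∏(1−qᵢ) over the active causes.
P(price drop) = 0.066×0.75×0.77 + 0.8599×0.75×0.23 + 0.80386×0.25×0.77 + 0.970579×0.25×0.23 = 0.038115 + 0.148333 + 0.154743 + 0.055808 = 0.396999
The poor earnings report-present share is 0.154743 + 0.055808 = 0.210551.
Hence the posterior is 0.210551/0.396999 ≈ 0.530.

With the extra evidence:
Numerator (weight on configurations with poor earnings report): 0.970579·0.25 = 0.242645
Denominator P(price drop | sector-wide selloff): 0.8599·0.75 + 0.970579·0.25 = 0.887570
Posterior = 0.242645 / 0.887570 ≈ 0.273
— sector-wide selloff explains away the evidence for poor earnings report.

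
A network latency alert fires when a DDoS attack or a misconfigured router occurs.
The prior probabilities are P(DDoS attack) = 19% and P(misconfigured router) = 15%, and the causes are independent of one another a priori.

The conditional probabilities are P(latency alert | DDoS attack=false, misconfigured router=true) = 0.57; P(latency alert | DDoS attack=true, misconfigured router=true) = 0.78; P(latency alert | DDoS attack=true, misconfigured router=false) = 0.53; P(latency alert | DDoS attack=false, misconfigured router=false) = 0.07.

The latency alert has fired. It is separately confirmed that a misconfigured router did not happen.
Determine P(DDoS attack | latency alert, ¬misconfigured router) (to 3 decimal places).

Enumerate both values of DDoS attack and weight by the priors:
  P(latency alert | ¬misconfigured router) = 0.07×0.81 + 0.53×0.19
        = 0.056700 + 0.100700 = 0.157400
The terms with DDoS attack present sum to 0.100700, so
  P(DDoS attack | latency alert, ¬misconfigured router) = 0.100700 / 0.157400 ≈ 0.640

P(DDoS attack | latency alert, ¬misconfigured router) ≈ 0.640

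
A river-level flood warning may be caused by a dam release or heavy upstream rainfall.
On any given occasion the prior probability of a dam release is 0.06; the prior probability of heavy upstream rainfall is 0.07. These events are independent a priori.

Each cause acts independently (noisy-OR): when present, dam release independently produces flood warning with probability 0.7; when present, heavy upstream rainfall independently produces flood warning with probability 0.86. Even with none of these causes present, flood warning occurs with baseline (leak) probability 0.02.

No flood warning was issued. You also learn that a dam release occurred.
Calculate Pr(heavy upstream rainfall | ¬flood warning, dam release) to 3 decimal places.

Pr(heavy upstream rainfall | ¬flood warning, dam release) ≈ 0.010

Under noisy-OR, P(flood warning | causes) = 1 − (1−0.02)·∏(1−qᵢ) over the active causes.
Enumerate both values of heavy upstream rainfall and weight by the priors:
  P(¬flood warning | dam release) = 0.294·0.93 + 0.04116·0.07
        = 0.273420 + 0.002881 = 0.276301
The terms with heavy upstream rainfall present sum to 0.002881, so
  P(heavy upstream rainfall | ¬flood warning, dam release) = 0.002881 / 0.276301 ≈ 0.010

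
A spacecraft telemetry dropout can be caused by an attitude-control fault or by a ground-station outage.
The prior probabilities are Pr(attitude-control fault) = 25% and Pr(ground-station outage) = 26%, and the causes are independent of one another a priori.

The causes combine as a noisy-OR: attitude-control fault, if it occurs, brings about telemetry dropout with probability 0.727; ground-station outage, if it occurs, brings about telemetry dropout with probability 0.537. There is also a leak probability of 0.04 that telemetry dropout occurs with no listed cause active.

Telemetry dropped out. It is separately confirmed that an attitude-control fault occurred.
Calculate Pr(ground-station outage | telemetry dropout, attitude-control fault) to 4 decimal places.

Under noisy-OR, P(telemetry dropout | causes) = 1 − (1−0.04)·∏(1−qᵢ) over the active causes.
Sum P(telemetry dropout|·) weighted by the priors over both values of ground-station outage:
  P(telemetry dropout | attitude-control fault) = 0.73792·0.74 + 0.878657·0.26
        = 0.546061 + 0.228451 = 0.774512
Configurations with ground-station outage contribute 0.228451, so
  P(ground-station outage | telemetry dropout, attitude-control fault) = 0.228451 / 0.774512 ≈ 0.2950

Pr(ground-station outage | telemetry dropout, attitude-control fault) ≈ 0.2950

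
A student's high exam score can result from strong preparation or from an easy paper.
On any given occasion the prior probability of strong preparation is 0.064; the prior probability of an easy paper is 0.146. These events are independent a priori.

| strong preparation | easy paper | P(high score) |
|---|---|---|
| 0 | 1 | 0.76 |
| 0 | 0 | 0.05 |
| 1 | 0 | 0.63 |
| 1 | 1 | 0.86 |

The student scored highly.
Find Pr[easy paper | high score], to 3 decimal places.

Pr[easy paper | high score] ≈ 0.601

Numerator (weight on configurations with easy paper): 0.103859 + 0.008036 = 0.111895
The normalizing constant is 0.05·0.936·0.854 + 0.76·0.936·0.146 + 0.63·0.064·0.854 + 0.86·0.064·0.146 = 0.186295
Posterior = 0.111895 / 0.186295 ≈ 0.601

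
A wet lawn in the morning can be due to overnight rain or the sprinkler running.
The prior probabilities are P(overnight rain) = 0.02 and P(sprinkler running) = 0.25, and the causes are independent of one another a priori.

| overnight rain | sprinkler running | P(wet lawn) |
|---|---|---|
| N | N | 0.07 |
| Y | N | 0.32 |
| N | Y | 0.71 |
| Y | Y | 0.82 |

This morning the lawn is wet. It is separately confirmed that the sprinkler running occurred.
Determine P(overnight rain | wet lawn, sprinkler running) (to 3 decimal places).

P(overnight rain | wet lawn, sprinkler running) ≈ 0.023

For the numerator, keep only overnight rain=true terms: 0.82×0.02 = 0.016400
The normalizing constant is 0.71×0.98 + 0.82×0.02 = 0.712200
P(overnight rain | wet lawn, sprinkler running) = 0.016400/0.712200 ≈ 0.023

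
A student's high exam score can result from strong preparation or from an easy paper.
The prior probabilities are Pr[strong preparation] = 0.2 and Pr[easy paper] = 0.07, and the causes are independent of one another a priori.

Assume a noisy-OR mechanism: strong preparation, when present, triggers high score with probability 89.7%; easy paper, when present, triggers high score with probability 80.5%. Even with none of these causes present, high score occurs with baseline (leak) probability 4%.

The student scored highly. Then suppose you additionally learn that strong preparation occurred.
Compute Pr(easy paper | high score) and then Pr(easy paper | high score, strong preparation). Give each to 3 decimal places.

Under noisy-OR, P(high score | causes) = 1 − (1−0.04)·∏(1−qᵢ) over the active causes.
P(high score) = 0.04·0.8·0.93 + 0.8128·0.8·0.07 + 0.90112·0.2·0.93 + 0.980718·0.2·0.07 = 0.029760 + 0.045517 + 0.167608 + 0.013730 = 0.256615
Of this, 0.059247 comes from 0.045517 + 0.013730 (the easy paper=true cases).
So P(easy paper | high score) = 0.059247/0.256615 ≈ 0.231.

Now condition on the additional information:
For the numerator, keep only easy paper=true terms: 0.980718*0.07 = 0.068650
Normalizer over all consistent configurations: 0.90112*0.93 + 0.980718*0.07 = 0.906692
P(easy paper | high score, strong preparation) = 0.068650/0.906692 ≈ 0.076

Pr(easy paper | high score) ≈ 0.231; Pr(easy paper | high score, strong preparation) ≈ 0.076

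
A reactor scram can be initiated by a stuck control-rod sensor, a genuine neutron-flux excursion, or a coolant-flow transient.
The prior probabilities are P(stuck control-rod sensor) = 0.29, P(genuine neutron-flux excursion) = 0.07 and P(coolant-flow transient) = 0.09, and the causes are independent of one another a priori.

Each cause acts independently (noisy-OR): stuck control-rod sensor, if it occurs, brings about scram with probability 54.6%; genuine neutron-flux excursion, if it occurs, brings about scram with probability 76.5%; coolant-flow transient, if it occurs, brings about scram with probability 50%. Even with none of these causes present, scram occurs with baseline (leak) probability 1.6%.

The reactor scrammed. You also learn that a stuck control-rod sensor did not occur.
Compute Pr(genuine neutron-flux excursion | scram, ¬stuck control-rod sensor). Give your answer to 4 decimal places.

Under noisy-OR, P(scram | causes) = 1 − (1−0.016)·∏(1−qᵢ) over the active causes.
Numerator (weight on configurations with genuine neutron-flux excursion): 0.048970 + 0.005572 = 0.054542
Normalizer over all consistent configurations: 0.016×0.93×0.91 + 0.508×0.93×0.09 + 0.76876×0.07×0.91 + 0.88438×0.07×0.09 = 0.110603
P(genuine neutron-flux excursion | scram, ¬stuck control-rod sensor) = 0.054542/0.110603 ≈ 0.4931

Pr(genuine neutron-flux excursion | scram, ¬stuck control-rod sensor) ≈ 0.4931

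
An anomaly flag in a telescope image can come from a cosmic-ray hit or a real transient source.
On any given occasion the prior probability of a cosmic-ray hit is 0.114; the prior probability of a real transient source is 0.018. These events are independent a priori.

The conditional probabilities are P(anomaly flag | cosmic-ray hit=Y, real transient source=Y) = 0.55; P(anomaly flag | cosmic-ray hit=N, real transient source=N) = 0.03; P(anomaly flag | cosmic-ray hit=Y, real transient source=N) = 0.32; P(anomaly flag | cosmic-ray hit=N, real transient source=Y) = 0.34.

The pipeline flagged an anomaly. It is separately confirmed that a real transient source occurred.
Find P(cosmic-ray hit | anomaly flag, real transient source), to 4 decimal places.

P(cosmic-ray hit | anomaly flag, real transient source) ≈ 0.1723

By total probability over both values of cosmic-ray hit:
  P(anomaly flag | real transient source) = 0.34*0.886 + 0.55*0.114
        = 0.301240 + 0.062700 = 0.363940
Keeping only the cosmic-ray hit-present terms gives 0.062700, so
  P(cosmic-ray hit | anomaly flag, real transient source) = 0.062700 / 0.363940 ≈ 0.1723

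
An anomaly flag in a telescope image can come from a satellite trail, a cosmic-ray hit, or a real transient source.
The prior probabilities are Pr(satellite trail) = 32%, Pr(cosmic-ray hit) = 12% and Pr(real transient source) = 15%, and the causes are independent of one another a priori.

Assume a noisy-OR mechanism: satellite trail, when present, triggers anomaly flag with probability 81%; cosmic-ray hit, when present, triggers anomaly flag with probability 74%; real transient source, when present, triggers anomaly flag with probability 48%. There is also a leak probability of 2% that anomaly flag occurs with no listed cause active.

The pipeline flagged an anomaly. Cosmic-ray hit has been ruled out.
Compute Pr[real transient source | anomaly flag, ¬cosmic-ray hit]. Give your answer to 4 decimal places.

Under noisy-OR, P(anomaly flag | causes) = 1 − (1−0.02)·∏(1−qᵢ) over the active causes.
P(anomaly flag | ¬cosmic-ray hit) = 0.02*0.68*0.85 + 0.4904*0.68*0.15 + 0.8138*0.32*0.85 + 0.903176*0.32*0.15 = 0.011560 + 0.050021 + 0.221354 + 0.043352 = 0.326287
The real transient source-present share is 0.050021 + 0.043352 = 0.093373.
P(real transient source | anomaly flag, ¬cosmic-ray hit) = 0.093373 / 0.326287 ≈ 0.2862

Pr[real transient source | anomaly flag, ¬cosmic-ray hit] ≈ 0.2862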